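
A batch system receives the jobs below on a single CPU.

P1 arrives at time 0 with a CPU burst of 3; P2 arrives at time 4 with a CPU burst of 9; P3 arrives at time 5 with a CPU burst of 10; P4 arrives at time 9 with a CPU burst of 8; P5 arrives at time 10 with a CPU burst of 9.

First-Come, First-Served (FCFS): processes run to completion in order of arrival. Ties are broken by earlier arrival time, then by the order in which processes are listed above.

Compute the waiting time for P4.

14

Schedule: | P1 0-3 | idle 3-4 | P2 4-13 | P3 13-23 | P4 23-31 | P5 31-40 |
Completion: P1=3  P2=13  P3=23  P4=31  P5=40
Turnaround (C−A): P1=3  P2=9  P3=18  P4=22  P5=30
Waiting(P4) = turnaround − burst = 22 − 8 = 14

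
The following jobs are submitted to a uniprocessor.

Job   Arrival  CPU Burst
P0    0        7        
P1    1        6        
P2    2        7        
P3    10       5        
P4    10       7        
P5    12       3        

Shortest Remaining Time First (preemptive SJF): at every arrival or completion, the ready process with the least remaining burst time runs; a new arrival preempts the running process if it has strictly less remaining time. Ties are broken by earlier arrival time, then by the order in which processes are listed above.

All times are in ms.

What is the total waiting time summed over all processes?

Timeline: | P0 0-7 | P1 7-13 | P5 13-16 | P3 16-21 | P2 21-28 | P4 28-35 |
Completion: P0=7  P1=13  P2=28  P3=21  P4=35  P5=16
Turnaround (C−A): P0=7  P1=12  P2=26  P3=11  P4=25  P5=4
Waiting = turnaround − burst: P0=0, P1=6, P2=19, P3=6, P4=18, P5=1
Total waiting = 0 + 6 + 19 + 6 + 18 + 1 = 50

50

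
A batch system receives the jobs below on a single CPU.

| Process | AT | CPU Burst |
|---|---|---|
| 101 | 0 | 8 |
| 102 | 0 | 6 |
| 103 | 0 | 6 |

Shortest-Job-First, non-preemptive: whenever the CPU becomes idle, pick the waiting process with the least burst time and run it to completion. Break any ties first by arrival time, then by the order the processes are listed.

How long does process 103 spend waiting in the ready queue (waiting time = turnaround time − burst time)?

6

Schedule: | 102 0-6 | 103 6-12 | 101 12-20 |
Completion: 101=20  102=6  103=12
Turnaround (C−A): 101=20  102=6  103=12
Waiting(103) = turnaround − burst = 12 − 6 = 6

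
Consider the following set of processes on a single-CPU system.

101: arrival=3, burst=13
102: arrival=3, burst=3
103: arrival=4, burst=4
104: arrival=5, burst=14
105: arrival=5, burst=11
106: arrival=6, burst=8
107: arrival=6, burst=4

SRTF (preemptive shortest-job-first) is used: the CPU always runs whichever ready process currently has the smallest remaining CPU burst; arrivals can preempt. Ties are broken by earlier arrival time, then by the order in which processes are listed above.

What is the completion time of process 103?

Schedule: | idle 0-3 | 102 3-6 | 103 6-10 | 107 10-14 | 106 14-22 | 105 22-33 | 101 33-46 | 104 46-60 |
Completion: 101=46  102=6  103=10  104=60  105=33  106=22  107=14
Turnaround (C−A): 101=43  102=3  103=6  104=55  105=28  106=16  107=8

10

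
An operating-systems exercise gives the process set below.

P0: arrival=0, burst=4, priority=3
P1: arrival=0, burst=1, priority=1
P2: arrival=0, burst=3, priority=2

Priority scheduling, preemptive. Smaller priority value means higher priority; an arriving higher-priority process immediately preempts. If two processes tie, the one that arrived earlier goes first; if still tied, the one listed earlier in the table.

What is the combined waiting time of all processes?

5

Timeline: | P1 0-1 | P2 1-4 | P0 4-8 |
Completion: P0=8  P1=1  P2=4
Turnaround (C−A): P0=8  P1=1  P2=4
Waiting = turnaround − burst: P0=4, P1=0, P2=1
Total waiting = 4 + 0 + 1 = 5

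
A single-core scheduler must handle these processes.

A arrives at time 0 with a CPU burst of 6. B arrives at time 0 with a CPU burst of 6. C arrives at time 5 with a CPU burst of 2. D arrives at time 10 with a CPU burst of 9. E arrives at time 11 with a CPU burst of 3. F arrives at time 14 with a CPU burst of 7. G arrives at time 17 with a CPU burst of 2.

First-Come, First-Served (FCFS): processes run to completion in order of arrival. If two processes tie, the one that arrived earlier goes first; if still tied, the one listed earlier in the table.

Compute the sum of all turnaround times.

92

Timeline: | A 0-6 | B 6-12 | C 12-14 | D 14-23 | E 23-26 | F 26-33 | G 33-35 |
Completion: A=6  B=12  C=14  D=23  E=26  F=33  G=35
Turnaround (C−A): A=6  B=12  C=9  D=13  E=15  F=19  G=18
Turnaround = completion − arrival: A=6, B=12, C=9, D=13, E=15, F=19, G=18
Total turnaround = 6 + 12 + 9 + 13 + 15 + 19 + 18 = 92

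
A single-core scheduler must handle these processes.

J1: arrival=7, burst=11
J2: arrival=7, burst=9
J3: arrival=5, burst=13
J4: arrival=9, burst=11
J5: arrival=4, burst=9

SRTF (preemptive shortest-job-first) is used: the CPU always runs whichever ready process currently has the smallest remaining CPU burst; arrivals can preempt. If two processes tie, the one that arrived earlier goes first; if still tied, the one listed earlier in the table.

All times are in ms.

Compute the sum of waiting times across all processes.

Schedule: | idle 0-4 | J5 4-13 | J2 13-22 | J1 22-33 | J4 33-44 | J3 44-57 |
Completion: J1=33  J2=22  J3=57  J4=44  J5=13
Turnaround (C−A): J1=26  J2=15  J3=52  J4=35  J5=9
Waiting = turnaround − burst: J1=15, J2=6, J3=39, J4=24, J5=0
Total waiting = 15 + 6 + 39 + 24 + 0 = 84

84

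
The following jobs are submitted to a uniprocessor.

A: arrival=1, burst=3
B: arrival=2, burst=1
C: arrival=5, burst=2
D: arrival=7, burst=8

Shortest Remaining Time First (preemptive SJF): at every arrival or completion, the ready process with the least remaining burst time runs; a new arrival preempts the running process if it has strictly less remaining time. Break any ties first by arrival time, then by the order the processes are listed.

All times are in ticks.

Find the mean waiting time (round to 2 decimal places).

0.25

Timeline: | idle 0-1 | A 1-2 | B 2-3 | A 3-5 | C 5-7 | D 7-15 |
Completion: A=5  B=3  C=7  D=15
Turnaround (C−A): A=4  B=1  C=2  D=8
Waiting times: A=1, B=0, C=0, D=0
Average waiting = (1+0+0+0) / 4 = 1/4 = 0.25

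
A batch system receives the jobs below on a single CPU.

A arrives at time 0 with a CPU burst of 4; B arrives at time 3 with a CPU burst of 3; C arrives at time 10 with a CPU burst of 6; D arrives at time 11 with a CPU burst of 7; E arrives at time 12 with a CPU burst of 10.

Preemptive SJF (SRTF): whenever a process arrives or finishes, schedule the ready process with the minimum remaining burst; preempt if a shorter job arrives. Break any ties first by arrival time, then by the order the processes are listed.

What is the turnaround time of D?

Gantt: | A 0-4 | B 4-7 | idle 7-10 | C 10-16 | D 16-23 | E 23-33 |
Completion: A=4  B=7  C=16  D=23  E=33
Turnaround (C−A): A=4  B=4  C=6  D=12  E=21
Turnaround(D) = completion − arrival = 23 − 11 = 12

12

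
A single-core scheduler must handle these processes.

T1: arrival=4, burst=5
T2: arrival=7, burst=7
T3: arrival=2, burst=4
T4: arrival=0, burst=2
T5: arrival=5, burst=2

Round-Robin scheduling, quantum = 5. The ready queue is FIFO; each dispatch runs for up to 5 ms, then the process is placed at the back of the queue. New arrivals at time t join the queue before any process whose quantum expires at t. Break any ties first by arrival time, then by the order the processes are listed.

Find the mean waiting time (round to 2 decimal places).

Timeline: | T4 0-2 | T3 2-6 | T1 6-11 | T5 11-13 | T2 13-20 |
Completion: T1=11  T2=20  T3=6  T4=2  T5=13
Turnaround (C−A): T1=7  T2=13  T3=4  T4=2  T5=8
Waiting times: T1=2, T2=6, T3=0, T4=0, T5=6
Average waiting = (2+6+0+0+6) / 5 = 14/5 = 2.80

2.80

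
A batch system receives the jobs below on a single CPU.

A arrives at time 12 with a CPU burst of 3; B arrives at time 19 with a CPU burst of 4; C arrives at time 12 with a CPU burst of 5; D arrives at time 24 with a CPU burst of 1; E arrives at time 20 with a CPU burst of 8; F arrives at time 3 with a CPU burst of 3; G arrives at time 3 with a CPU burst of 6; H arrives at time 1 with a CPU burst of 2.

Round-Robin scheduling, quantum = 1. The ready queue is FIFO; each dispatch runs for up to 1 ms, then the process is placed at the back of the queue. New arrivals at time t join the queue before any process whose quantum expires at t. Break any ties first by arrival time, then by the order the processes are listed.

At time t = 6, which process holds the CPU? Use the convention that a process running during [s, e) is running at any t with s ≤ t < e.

Gantt: | idle 0-1 | H 1-3 | F 3-4 | G 4-5 | F 5-6 | G 6-7 | F 7-8 | G 8-12 | A 12-13 | C 13-14 | A 14-15 | C 15-16 | A 16-17 | C 17-19 | B 19-20 | C 20-21 | E 21-22 | B 22-23 | E 23-24 | B 24-25 | D 25-26 | E 26-27 | B 27-28 | E 28-33 |
Completion: A=17  B=28  C=21  D=26  E=33  F=8  G=12  H=3
Turnaround (C−A): A=5  B=9  C=9  D=2  E=13  F=5  G=9  H=2

G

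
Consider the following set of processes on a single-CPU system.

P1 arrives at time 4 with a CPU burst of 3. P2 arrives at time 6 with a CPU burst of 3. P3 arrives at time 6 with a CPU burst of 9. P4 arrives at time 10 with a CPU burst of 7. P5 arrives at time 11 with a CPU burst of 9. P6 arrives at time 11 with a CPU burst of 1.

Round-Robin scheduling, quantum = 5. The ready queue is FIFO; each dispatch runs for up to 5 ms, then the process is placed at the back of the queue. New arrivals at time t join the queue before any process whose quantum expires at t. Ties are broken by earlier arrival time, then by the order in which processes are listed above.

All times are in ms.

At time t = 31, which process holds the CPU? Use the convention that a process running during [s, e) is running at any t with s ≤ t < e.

P4

Timeline: | idle 0-4 | P1 4-7 | P2 7-10 | P3 10-15 | P4 15-20 | P5 20-25 | P6 25-26 | P3 26-30 | P4 30-32 | P5 32-36 |
Completion: P1=7  P2=10  P3=30  P4=32  P5=36  P6=26
Turnaround (C−A): P1=3  P2=4  P3=24  P4=22  P5=25  P6=15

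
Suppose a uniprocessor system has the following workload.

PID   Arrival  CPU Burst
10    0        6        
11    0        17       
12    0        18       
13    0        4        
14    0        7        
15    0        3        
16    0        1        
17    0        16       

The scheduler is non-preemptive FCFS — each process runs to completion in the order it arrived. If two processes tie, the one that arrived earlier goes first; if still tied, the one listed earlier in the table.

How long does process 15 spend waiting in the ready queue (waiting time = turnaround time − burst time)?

52

Schedule: | 10 0-6 | 11 6-23 | 12 23-41 | 13 41-45 | 14 45-52 | 15 52-55 | 16 55-56 | 17 56-72 |
Completion: 10=6  11=23  12=41  13=45  14=52  15=55  16=56  17=72
Waiting(15) = turnaround − burst = 55 − 3 = 52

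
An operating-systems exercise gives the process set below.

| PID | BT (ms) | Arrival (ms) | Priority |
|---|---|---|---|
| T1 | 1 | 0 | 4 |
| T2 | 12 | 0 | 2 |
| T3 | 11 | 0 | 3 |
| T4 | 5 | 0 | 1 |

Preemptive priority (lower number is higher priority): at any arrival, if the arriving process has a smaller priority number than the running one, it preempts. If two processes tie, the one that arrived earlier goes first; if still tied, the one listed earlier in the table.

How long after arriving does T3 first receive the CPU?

Gantt: | T4 0-5 | T2 5-17 | T3 17-28 | T1 28-29 |
Completion: T1=29  T2=17  T3=28  T4=5
Response(T3) = first start − arrival = 17 − 0 = 17

17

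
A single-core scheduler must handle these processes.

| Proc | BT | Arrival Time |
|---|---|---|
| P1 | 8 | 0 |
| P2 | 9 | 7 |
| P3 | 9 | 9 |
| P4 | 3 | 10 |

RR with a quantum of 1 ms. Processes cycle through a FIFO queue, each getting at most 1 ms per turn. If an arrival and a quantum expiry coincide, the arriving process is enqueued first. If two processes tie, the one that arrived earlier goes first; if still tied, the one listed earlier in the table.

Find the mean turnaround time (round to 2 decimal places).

Gantt: | P1 0-7 | P2 7-8 | P1 8-9 | P2 9-10 | P3 10-11 | P4 11-12 | P2 12-13 | P3 13-14 | P4 14-15 | P2 15-16 | P3 16-17 | P4 17-18 | P2 18-19 | P3 19-20 | P2 20-21 | P3 21-22 | P2 22-23 | P3 23-24 | P2 24-25 | P3 25-26 | P2 26-27 | P3 27-29 |
Completion: P1=9  P2=27  P3=29  P4=18
Turnaround times: P1=9, P2=20, P3=20, P4=8
Average turnaround = (9+20+20+8) / 4 = 57/4 = 14.25

14.25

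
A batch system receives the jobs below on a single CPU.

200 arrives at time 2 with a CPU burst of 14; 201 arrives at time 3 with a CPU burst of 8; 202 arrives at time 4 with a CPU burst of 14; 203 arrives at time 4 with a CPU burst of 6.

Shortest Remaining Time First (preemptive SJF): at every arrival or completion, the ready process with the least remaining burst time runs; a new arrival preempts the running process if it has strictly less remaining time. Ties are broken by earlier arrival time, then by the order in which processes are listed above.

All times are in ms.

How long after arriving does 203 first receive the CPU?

Schedule: | idle 0-2 | 200 2-3 | 201 3-4 | 203 4-10 | 201 10-17 | 200 17-30 | 202 30-44 |
Completion: 200=30  201=17  202=44  203=10
Turnaround (C−A): 200=28  201=14  202=40  203=6
Response(203) = first start − arrival = 4 − 4 = 0

0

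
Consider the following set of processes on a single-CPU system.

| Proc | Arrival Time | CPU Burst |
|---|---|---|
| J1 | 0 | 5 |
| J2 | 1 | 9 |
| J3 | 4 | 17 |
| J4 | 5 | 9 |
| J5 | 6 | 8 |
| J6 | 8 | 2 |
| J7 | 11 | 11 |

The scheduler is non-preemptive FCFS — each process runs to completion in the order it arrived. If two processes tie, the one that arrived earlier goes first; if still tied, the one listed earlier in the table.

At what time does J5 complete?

Timeline: | J1 0-5 | J2 5-14 | J3 14-31 | J4 31-40 | J5 40-48 | J6 48-50 | J7 50-61 |
Completion: J1=5  J2=14  J3=31  J4=40  J5=48  J6=50  J7=61

48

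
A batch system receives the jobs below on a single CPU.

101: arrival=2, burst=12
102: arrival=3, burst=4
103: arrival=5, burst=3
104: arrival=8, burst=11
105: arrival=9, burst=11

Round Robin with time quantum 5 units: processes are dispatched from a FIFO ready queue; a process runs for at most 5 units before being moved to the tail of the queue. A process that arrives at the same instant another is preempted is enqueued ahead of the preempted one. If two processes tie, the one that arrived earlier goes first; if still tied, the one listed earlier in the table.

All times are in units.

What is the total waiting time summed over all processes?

Gantt: | idle 0-2 | 101 2-7 | 102 7-11 | 103 11-14 | 101 14-19 | 104 19-24 | 105 24-29 | 101 29-31 | 104 31-36 | 105 36-41 | 104 41-42 | 105 42-43 |
Completion: 101=31  102=11  103=14  104=42  105=43
Turnaround (C−A): 101=29  102=8  103=9  104=34  105=34
Waiting = turnaround − burst: 101=17, 102=4, 103=6, 104=23, 105=23
Total waiting = 17 + 4 + 6 + 23 + 23 = 73

73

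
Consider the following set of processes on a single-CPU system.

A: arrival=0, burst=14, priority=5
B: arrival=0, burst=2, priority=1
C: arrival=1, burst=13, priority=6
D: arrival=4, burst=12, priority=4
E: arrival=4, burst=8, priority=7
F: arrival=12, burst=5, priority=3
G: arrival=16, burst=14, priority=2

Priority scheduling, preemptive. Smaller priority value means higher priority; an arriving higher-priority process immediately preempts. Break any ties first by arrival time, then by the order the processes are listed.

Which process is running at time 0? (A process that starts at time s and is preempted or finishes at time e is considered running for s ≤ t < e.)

B

Schedule: | B 0-2 | A 2-4 | D 4-12 | F 12-16 | G 16-30 | F 30-31 | D 31-35 | A 35-47 | C 47-60 | E 60-68 |
Completion: A=47  B=2  C=60  D=35  E=68  F=31  G=30
Turnaround (C−A): A=47  B=2  C=59  D=31  E=64  F=19  G=14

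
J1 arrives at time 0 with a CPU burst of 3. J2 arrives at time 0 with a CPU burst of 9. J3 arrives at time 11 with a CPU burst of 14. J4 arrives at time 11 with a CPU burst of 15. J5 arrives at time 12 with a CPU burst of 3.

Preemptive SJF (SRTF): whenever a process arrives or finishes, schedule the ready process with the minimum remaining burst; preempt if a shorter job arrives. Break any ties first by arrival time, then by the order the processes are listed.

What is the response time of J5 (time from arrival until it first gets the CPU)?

Gantt: | J1 0-3 | J2 3-12 | J5 12-15 | J3 15-29 | J4 29-44 |
Completion: J1=3  J2=12  J3=29  J4=44  J5=15
Response(J5) = first start − arrival = 12 − 12 = 0

0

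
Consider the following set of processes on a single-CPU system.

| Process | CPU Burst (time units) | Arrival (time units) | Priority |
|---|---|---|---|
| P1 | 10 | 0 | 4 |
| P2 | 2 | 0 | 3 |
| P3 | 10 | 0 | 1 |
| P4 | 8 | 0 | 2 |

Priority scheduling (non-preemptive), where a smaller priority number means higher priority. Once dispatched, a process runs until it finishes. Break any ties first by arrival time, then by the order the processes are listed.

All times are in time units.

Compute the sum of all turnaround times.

78

Gantt: | P3 0-10 | P4 10-18 | P2 18-20 | P1 20-30 |
Completion: P1=30  P2=20  P3=10  P4=18
Turnaround (C−A): P1=30  P2=20  P3=10  P4=18
Turnaround = completion − arrival: P1=30, P2=20, P3=10, P4=18
Total turnaround = 30 + 20 + 10 + 18 = 78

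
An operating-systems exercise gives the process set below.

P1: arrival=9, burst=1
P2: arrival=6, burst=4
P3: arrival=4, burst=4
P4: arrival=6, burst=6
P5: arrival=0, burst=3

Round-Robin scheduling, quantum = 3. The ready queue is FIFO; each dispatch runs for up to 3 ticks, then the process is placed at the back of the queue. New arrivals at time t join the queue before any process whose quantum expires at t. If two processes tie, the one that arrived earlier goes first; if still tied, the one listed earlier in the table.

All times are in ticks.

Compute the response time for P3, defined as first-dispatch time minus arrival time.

Timeline: | P5 0-3 | idle 3-4 | P3 4-7 | P2 7-10 | P4 10-13 | P3 13-14 | P1 14-15 | P2 15-16 | P4 16-19 |
Completion: P1=15  P2=16  P3=14  P4=19  P5=3
Turnaround (C−A): P1=6  P2=10  P3=10  P4=13  P5=3
Response(P3) = first start − arrival = 4 − 4 = 0

0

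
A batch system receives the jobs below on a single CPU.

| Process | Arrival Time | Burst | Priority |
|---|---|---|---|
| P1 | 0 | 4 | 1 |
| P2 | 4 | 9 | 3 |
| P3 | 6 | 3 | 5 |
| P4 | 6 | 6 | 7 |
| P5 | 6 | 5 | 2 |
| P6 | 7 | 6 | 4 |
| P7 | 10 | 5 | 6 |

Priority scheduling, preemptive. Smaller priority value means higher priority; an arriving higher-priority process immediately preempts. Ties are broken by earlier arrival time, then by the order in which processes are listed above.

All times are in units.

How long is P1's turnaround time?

Gantt: | P1 0-4 | P2 4-6 | P5 6-11 | P2 11-18 | P6 18-24 | P3 24-27 | P7 27-32 | P4 32-38 |
Completion: P1=4  P2=18  P3=27  P4=38  P5=11  P6=24  P7=32
Turnaround(P1) = completion − arrival = 4 − 0 = 4

4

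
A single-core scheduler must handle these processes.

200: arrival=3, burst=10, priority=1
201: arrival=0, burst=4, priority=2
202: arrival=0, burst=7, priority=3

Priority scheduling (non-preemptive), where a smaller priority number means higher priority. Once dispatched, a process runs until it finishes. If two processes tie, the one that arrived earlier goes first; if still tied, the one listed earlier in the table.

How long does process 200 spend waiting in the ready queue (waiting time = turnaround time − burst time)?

Gantt: | 201 0-4 | 200 4-14 | 202 14-21 |
Completion: 200=14  201=4  202=21
Turnaround (C−A): 200=11  201=4  202=21
Waiting(200) = turnaround − burst = 11 − 10 = 1

1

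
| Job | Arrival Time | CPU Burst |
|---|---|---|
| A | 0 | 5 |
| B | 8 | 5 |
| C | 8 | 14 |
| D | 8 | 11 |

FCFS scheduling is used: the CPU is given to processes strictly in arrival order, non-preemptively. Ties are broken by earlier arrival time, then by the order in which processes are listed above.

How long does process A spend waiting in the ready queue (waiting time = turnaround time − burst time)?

0

Gantt: | A 0-5 | idle 5-8 | B 8-13 | C 13-27 | D 27-38 |
Completion: A=5  B=13  C=27  D=38
Waiting(A) = turnaround − burst = 5 − 5 = 0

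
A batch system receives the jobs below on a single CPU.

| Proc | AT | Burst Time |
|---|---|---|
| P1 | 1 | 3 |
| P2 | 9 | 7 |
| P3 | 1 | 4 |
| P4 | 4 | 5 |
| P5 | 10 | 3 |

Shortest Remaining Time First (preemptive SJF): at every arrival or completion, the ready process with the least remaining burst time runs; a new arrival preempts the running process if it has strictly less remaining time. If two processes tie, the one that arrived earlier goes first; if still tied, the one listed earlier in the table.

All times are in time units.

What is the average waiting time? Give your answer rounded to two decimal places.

Timeline: | idle 0-1 | P1 1-4 | P3 4-8 | P4 8-13 | P5 13-16 | P2 16-23 |
Completion: P1=4  P2=23  P3=8  P4=13  P5=16
Turnaround (C−A): P1=3  P2=14  P3=7  P4=9  P5=6
Waiting times: P1=0, P2=7, P3=3, P4=4, P5=3
Average waiting = (0+7+3+4+3) / 5 = 17/5 = 3.40

3.40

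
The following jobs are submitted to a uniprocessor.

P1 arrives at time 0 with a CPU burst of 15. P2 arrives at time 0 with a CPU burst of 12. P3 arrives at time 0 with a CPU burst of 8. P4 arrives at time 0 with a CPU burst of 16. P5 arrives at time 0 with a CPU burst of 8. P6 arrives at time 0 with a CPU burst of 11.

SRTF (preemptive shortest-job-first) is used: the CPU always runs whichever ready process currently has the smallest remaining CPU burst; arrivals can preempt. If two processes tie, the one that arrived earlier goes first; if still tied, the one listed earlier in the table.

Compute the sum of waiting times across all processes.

Gantt: | P3 0-8 | P5 8-16 | P6 16-27 | P2 27-39 | P1 39-54 | P4 54-70 |
Completion: P1=54  P2=39  P3=8  P4=70  P5=16  P6=27
Waiting = turnaround − burst: P1=39, P2=27, P3=0, P4=54, P5=8, P6=16
Total waiting = 39 + 27 + 0 + 54 + 8 + 16 = 144

144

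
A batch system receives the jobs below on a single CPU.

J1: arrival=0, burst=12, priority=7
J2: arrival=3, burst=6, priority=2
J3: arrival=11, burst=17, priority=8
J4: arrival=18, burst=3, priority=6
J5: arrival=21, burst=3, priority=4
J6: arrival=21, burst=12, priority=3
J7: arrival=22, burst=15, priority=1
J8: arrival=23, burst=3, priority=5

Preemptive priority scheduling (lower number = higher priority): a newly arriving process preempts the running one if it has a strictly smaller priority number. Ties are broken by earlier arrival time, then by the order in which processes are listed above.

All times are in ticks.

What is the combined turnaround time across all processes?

Schedule: | J1 0-3 | J2 3-9 | J1 9-18 | J4 18-21 | J6 21-22 | J7 22-37 | J6 37-48 | J5 48-51 | J8 51-54 | J3 54-71 |
Completion: J1=18  J2=9  J3=71  J4=21  J5=51  J6=48  J7=37  J8=54
Turnaround (C−A): J1=18  J2=6  J3=60  J4=3  J5=30  J6=27  J7=15  J8=31
Turnaround = completion − arrival: J1=18, J2=6, J3=60, J4=3, J5=30, J6=27, J7=15, J8=31
Total turnaround = 18 + 6 + 60 + 3 + 30 + 27 + 15 + 31 = 190

190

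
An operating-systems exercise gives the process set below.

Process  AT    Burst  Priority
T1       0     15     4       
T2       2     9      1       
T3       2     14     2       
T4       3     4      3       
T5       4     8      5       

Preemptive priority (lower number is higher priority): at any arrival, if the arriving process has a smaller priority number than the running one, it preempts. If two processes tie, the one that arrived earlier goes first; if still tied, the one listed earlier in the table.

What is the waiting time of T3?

9

Timeline: | T1 0-2 | T2 2-11 | T3 11-25 | T4 25-29 | T1 29-42 | T5 42-50 |
Completion: T1=42  T2=11  T3=25  T4=29  T5=50
Turnaround (C−A): T1=42  T2=9  T3=23  T4=26  T5=46
Waiting(T3) = turnaround − burst = 23 − 14 = 9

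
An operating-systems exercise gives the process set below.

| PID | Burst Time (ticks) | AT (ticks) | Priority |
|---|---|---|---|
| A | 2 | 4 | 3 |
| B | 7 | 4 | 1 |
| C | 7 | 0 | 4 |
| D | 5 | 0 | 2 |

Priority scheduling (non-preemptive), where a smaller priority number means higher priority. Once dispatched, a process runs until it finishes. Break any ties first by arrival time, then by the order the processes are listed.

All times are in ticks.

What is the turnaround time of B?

8

Gantt: | D 0-5 | B 5-12 | A 12-14 | C 14-21 |
Completion: A=14  B=12  C=21  D=5
Turnaround (C−A): A=10  B=8  C=21  D=5
Turnaround(B) = completion − arrival = 12 − 4 = 8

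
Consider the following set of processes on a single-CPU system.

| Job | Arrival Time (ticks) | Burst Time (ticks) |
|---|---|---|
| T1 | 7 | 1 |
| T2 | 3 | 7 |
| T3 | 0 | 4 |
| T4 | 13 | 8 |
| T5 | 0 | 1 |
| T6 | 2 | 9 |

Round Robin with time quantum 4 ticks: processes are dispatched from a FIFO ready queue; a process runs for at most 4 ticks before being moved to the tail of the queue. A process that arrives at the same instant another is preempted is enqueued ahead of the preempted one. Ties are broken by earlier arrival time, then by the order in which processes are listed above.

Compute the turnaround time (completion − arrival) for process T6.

24

Timeline: | T3 0-4 | T5 4-5 | T6 5-9 | T2 9-13 | T1 13-14 | T6 14-18 | T4 18-22 | T2 22-25 | T6 25-26 | T4 26-30 |
Completion: T1=14  T2=25  T3=4  T4=30  T5=5  T6=26
Turnaround(T6) = completion − arrival = 26 − 2 = 24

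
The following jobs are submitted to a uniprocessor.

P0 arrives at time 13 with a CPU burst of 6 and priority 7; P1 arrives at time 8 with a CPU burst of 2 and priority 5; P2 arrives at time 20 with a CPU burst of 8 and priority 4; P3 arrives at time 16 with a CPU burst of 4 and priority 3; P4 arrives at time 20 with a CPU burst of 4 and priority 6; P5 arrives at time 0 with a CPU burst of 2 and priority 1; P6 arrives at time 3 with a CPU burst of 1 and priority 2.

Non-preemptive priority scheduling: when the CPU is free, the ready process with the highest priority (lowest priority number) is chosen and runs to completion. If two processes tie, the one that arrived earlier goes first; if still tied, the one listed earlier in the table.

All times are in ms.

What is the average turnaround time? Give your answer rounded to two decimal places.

6.29

Gantt: | P5 0-2 | idle 2-3 | P6 3-4 | idle 4-8 | P1 8-10 | idle 10-13 | P0 13-19 | P3 19-23 | P2 23-31 | P4 31-35 |
Completion: P0=19  P1=10  P2=31  P3=23  P4=35  P5=2  P6=4
Turnaround (C−A): P0=6  P1=2  P2=11  P3=7  P4=15  P5=2  P6=1
Turnaround times: P0=6, P1=2, P2=11, P3=7, P4=15, P5=2, P6=1
Average turnaround = (6+2+11+7+15+2+1) / 7 = 44/7 = 6.29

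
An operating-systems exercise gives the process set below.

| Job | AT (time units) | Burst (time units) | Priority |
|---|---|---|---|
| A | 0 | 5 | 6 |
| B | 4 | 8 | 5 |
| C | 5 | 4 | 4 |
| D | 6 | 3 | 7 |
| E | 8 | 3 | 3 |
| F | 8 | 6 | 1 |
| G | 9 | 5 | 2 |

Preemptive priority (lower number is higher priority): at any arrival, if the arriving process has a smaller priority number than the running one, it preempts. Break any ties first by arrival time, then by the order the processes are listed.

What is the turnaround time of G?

10

Schedule: | A 0-4 | B 4-5 | C 5-8 | F 8-14 | G 14-19 | E 19-22 | C 22-23 | B 23-30 | A 30-31 | D 31-34 |
Completion: A=31  B=30  C=23  D=34  E=22  F=14  G=19
Turnaround (C−A): A=31  B=26  C=18  D=28  E=14  F=6  G=10
Turnaround(G) = completion − arrival = 19 − 9 = 10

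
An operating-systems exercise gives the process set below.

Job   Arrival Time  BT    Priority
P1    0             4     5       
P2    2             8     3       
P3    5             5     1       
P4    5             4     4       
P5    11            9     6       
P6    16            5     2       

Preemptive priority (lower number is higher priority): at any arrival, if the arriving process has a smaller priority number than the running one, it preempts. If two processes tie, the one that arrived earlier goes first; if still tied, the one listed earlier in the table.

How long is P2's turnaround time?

13

Schedule: | P1 0-2 | P2 2-5 | P3 5-10 | P2 10-15 | P4 15-16 | P6 16-21 | P4 21-24 | P1 24-26 | P5 26-35 |
Completion: P1=26  P2=15  P3=10  P4=24  P5=35  P6=21
Turnaround (C−A): P1=26  P2=13  P3=5  P4=19  P5=24  P6=5
Turnaround(P2) = completion − arrival = 15 − 2 = 13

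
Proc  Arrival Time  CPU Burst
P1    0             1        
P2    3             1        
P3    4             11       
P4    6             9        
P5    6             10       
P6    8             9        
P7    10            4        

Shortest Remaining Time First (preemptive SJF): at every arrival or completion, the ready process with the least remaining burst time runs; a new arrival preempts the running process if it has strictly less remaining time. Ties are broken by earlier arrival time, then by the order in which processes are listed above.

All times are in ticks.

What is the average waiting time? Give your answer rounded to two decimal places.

Timeline: | P1 0-1 | idle 1-3 | P2 3-4 | P3 4-10 | P7 10-14 | P3 14-19 | P4 19-28 | P6 28-37 | P5 37-47 |
Completion: P1=1  P2=4  P3=19  P4=28  P5=47  P6=37  P7=14
Turnaround (C−A): P1=1  P2=1  P3=15  P4=22  P5=41  P6=29  P7=4
Waiting times: P1=0, P2=0, P3=4, P4=13, P5=31, P6=20, P7=0
Average waiting = (0+0+4+13+31+20+0) / 7 = 68/7 = 9.71

9.71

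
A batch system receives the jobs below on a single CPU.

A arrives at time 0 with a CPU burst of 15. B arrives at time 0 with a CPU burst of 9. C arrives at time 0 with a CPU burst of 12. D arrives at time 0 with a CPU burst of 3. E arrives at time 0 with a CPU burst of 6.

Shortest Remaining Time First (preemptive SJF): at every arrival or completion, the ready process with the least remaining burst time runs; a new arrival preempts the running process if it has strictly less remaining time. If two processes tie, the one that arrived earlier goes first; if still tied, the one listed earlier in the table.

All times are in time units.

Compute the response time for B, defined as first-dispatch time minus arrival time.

9

Schedule: | D 0-3 | E 3-9 | B 9-18 | C 18-30 | A 30-45 |
Completion: A=45  B=18  C=30  D=3  E=9
Response(B) = first start − arrival = 9 − 0 = 9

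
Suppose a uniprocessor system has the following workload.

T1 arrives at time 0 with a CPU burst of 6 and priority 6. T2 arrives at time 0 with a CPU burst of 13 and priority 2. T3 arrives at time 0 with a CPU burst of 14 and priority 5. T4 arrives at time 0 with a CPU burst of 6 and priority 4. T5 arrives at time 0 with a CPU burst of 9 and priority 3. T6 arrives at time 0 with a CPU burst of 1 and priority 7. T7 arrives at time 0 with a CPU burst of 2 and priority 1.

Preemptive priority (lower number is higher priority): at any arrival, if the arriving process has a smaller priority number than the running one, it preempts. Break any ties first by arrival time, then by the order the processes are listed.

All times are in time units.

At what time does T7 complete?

2

Gantt: | T7 0-2 | T2 2-15 | T5 15-24 | T4 24-30 | T3 30-44 | T1 44-50 | T6 50-51 |
Completion: T1=50  T2=15  T3=44  T4=30  T5=24  T6=51  T7=2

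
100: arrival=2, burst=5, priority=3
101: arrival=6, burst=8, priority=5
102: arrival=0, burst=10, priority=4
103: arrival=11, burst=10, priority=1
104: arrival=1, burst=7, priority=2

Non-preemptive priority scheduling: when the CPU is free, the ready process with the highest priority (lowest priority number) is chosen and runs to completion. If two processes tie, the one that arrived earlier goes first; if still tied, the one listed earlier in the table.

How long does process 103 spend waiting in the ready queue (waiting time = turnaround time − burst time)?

6

Schedule: | 102 0-10 | 104 10-17 | 103 17-27 | 100 27-32 | 101 32-40 |
Completion: 100=32  101=40  102=10  103=27  104=17
Turnaround (C−A): 100=30  101=34  102=10  103=16  104=16
Waiting(103) = turnaround − burst = 16 − 10 = 6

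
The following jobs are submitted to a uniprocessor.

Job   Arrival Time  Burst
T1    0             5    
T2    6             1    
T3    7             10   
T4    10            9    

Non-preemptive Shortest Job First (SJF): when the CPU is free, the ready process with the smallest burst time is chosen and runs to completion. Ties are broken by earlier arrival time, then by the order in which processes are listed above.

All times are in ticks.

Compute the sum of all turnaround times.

Timeline: | T1 0-5 | idle 5-6 | T2 6-7 | T3 7-17 | T4 17-26 |
Completion: T1=5  T2=7  T3=17  T4=26
Turnaround (C−A): T1=5  T2=1  T3=10  T4=16
Turnaround = completion − arrival: T1=5, T2=1, T3=10, T4=16
Total turnaround = 5 + 1 + 10 + 16 = 32

32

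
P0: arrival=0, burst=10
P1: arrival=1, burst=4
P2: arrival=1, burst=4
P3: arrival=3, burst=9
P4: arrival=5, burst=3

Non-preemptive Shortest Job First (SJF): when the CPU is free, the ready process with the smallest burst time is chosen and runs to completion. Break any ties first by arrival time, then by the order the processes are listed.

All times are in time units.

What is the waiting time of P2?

Timeline: | P0 0-10 | P4 10-13 | P1 13-17 | P2 17-21 | P3 21-30 |
Completion: P0=10  P1=17  P2=21  P3=30  P4=13
Turnaround (C−A): P0=10  P1=16  P2=20  P3=27  P4=8
Waiting(P2) = turnaround − burst = 20 − 4 = 16

16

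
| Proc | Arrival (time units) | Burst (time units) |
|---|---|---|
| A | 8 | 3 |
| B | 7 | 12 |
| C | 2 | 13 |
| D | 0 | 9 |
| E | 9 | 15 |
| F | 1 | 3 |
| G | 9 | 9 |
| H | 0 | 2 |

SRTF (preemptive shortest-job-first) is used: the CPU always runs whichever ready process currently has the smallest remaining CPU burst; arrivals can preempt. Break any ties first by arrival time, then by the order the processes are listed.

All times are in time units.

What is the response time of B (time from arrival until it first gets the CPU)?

19

Gantt: | H 0-2 | F 2-5 | D 5-8 | A 8-11 | D 11-17 | G 17-26 | B 26-38 | C 38-51 | E 51-66 |
Completion: A=11  B=38  C=51  D=17  E=66  F=5  G=26  H=2
Turnaround (C−A): A=3  B=31  C=49  D=17  E=57  F=4  G=17  H=2
Response(B) = first start − arrival = 26 − 7 = 19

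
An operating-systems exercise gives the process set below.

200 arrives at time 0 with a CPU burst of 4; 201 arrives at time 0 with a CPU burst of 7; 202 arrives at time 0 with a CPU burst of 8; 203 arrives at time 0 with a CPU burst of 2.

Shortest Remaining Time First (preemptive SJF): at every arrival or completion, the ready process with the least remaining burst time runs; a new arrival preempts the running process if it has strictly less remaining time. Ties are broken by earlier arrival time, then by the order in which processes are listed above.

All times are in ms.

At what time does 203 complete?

Timeline: | 203 0-2 | 200 2-6 | 201 6-13 | 202 13-21 |
Completion: 200=6  201=13  202=21  203=2
Turnaround (C−A): 200=6  201=13  202=21  203=2

2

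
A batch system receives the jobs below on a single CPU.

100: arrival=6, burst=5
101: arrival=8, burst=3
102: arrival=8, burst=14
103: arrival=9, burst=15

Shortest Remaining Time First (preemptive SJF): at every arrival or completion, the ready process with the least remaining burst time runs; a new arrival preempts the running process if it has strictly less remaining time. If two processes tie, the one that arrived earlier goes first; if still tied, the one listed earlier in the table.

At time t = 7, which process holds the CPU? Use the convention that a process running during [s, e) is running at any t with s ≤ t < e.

Timeline: | idle 0-6 | 100 6-11 | 101 11-14 | 102 14-28 | 103 28-43 |
Completion: 100=11  101=14  102=28  103=43
Turnaround (C−A): 100=5  101=6  102=20  103=34

100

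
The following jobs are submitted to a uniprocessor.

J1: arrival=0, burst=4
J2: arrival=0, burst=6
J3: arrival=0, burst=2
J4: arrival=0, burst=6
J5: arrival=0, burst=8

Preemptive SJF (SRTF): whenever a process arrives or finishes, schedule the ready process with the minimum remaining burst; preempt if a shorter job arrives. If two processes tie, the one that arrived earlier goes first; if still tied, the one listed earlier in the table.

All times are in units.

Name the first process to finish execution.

Gantt: | J3 0-2 | J1 2-6 | J2 6-12 | J4 12-18 | J5 18-26 |
Completion: J1=6  J2=12  J3=2  J4=18  J5=26
Turnaround (C−A): J1=6  J2=12  J3=2  J4=18  J5=26
Finish order: J3 → J1 → J2 → J4 → J5

J3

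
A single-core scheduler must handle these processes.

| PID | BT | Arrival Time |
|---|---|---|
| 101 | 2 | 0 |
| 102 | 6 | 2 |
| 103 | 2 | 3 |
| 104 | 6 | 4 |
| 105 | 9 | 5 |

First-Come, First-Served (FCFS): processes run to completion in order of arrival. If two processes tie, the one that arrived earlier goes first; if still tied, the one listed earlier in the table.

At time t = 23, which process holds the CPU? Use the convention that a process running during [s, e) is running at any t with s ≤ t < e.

Timeline: | 101 0-2 | 102 2-8 | 103 8-10 | 104 10-16 | 105 16-25 |
Completion: 101=2  102=8  103=10  104=16  105=25
Turnaround (C−A): 101=2  102=6  103=7  104=12  105=20

105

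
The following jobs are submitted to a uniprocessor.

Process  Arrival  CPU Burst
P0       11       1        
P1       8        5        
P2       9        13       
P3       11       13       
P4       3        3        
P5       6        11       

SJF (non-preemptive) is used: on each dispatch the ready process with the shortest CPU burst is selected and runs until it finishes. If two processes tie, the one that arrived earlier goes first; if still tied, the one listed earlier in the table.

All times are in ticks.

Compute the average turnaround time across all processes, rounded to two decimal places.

Gantt: | idle 0-3 | P4 3-6 | P5 6-17 | P0 17-18 | P1 18-23 | P2 23-36 | P3 36-49 |
Completion: P0=18  P1=23  P2=36  P3=49  P4=6  P5=17
Turnaround times: P0=7, P1=15, P2=27, P3=38, P4=3, P5=11
Average turnaround = (7+15+27+38+3+11) / 6 = 101/6 = 16.83

16.83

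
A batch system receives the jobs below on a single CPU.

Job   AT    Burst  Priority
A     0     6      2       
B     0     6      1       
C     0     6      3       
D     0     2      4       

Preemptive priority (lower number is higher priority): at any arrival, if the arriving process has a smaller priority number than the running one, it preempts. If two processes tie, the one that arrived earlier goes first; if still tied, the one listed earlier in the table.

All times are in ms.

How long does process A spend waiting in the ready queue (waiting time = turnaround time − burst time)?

Gantt: | B 0-6 | A 6-12 | C 12-18 | D 18-20 |
Completion: A=12  B=6  C=18  D=20
Waiting(A) = turnaround − burst = 12 − 6 = 6

6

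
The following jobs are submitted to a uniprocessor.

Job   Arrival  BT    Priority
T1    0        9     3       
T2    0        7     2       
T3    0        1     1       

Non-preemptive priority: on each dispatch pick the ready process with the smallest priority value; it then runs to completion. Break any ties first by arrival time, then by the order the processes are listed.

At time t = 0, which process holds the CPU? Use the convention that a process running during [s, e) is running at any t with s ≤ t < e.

T3

Schedule: | T3 0-1 | T2 1-8 | T1 8-17 |
Completion: T1=17  T2=8  T3=1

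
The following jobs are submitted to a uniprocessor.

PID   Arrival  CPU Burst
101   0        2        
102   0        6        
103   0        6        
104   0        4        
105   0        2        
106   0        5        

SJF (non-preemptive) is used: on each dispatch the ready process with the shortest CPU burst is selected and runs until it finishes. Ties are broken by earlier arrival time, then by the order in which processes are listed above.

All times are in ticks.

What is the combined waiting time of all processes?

Schedule: | 101 0-2 | 105 2-4 | 104 4-8 | 106 8-13 | 102 13-19 | 103 19-25 |
Completion: 101=2  102=19  103=25  104=8  105=4  106=13
Turnaround (C−A): 101=2  102=19  103=25  104=8  105=4  106=13
Waiting = turnaround − burst: 101=0, 102=13, 103=19, 104=4, 105=2, 106=8
Total waiting = 0 + 13 + 19 + 4 + 2 + 8 = 46

46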